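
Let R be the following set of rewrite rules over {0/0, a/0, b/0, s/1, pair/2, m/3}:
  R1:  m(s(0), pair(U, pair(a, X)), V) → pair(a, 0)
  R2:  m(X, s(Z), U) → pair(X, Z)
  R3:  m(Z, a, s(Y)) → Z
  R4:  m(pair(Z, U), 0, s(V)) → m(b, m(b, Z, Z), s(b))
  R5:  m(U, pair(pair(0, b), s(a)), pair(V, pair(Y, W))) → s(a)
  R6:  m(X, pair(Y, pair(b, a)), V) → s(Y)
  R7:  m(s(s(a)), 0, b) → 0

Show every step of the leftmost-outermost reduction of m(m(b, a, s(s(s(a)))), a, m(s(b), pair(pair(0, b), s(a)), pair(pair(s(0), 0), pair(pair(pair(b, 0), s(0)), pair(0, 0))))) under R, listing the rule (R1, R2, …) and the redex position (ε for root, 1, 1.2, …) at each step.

1. m(m(b, a, s(s(s(a)))), a, m(s(b), pair(pair(0, b), s(a)), pair(pair(s(0), 0), pair(pair(pair(b, 0), s(0)), pair(0, 0)))))  →  m(b, a, m(s(b), pair(pair(0, b), s(a)), pair(pair(s(0), 0), pair(pair(pair(b, 0), s(0)), pair(0, 0)))))   [R3 at 1]
2. m(b, a, m(s(b), pair(pair(0, b), s(a)), pair(pair(s(0), 0), pair(pair(pair(b, 0), s(0)), pair(0, 0)))))  →  m(b, a, s(a))   [R5 at 3]
3. m(b, a, s(a))  →  b   [R3 at ε]

b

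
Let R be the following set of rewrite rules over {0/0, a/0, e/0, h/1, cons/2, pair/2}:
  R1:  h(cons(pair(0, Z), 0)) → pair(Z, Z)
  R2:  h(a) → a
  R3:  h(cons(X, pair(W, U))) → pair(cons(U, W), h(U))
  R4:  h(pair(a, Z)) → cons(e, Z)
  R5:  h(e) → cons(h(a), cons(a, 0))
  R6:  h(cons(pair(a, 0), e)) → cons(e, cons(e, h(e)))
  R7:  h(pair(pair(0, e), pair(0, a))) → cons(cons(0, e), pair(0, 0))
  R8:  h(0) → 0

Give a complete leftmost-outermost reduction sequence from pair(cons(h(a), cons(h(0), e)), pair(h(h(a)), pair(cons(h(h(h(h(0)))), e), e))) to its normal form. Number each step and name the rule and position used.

pair(cons(a, cons(0, e)), pair(a, pair(cons(0, e), e)))

1. pair(cons(h(a), cons(h(0), e)), pair(h(h(a)), pair(cons(h(h(h(h(0)))), e), e)))  →  pair(cons(a, cons(h(0), e)), pair(h(h(a)), pair(cons(h(h(h(h(0)))), e), e)))   [R2 at 1.1]
2. pair(cons(a, cons(h(0), e)), pair(h(h(a)), pair(cons(h(h(h(h(0)))), e), e)))  →  pair(cons(a, cons(0, e)), pair(h(h(a)), pair(cons(h(h(h(h(0)))), e), e)))   [R8 at 1.2.1]
3. pair(cons(a, cons(0, e)), pair(h(h(a)), pair(cons(h(h(h(h(0)))), e), e)))  →  pair(cons(a, cons(0, e)), pair(h(a), pair(cons(h(h(h(h(0)))), e), e)))   [R2 at 2.1.1]
4. pair(cons(a, cons(0, e)), pair(h(a), pair(cons(h(h(h(h(0)))), e), e)))  →  pair(cons(a, cons(0, e)), pair(a, pair(cons(h(h(h(h(0)))), e), e)))   [R2 at 2.1]
5. pair(cons(a, cons(0, e)), pair(a, pair(cons(h(h(h(h(0)))), e), e)))  →  pair(cons(a, cons(0, e)), pair(a, pair(cons(h(h(h(0))), e), e)))   [R8 at 2.2.1.1.1.1.1]
6. pair(cons(a, cons(0, e)), pair(a, pair(cons(h(h(h(0))), e), e)))  →  pair(cons(a, cons(0, e)), pair(a, pair(cons(h(h(0)), e), e)))   [R8 at 2.2.1.1.1.1]
7. pair(cons(a, cons(0, e)), pair(a, pair(cons(h(h(0)), e), e)))  →  pair(cons(a, cons(0, e)), pair(a, pair(cons(h(0), e), e)))   [R8 at 2.2.1.1.1]
8. pair(cons(a, cons(0, e)), pair(a, pair(cons(h(0), e), e)))  →  pair(cons(a, cons(0, e)), pair(a, pair(cons(0, e), e)))   [R8 at 2.2.1.1]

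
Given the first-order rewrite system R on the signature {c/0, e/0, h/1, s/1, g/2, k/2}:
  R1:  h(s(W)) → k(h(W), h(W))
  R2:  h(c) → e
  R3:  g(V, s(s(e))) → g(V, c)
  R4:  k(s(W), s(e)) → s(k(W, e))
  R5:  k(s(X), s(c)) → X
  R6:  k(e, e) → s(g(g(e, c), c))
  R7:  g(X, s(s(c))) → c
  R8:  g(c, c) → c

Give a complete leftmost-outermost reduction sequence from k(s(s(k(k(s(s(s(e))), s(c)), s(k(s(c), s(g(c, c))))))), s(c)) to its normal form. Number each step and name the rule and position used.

1. k(s(s(k(k(s(s(s(e))), s(c)), s(k(s(c), s(g(c, c))))))), s(c))  →  s(k(k(s(s(s(e))), s(c)), s(k(s(c), s(g(c, c))))))   [R5 at ε]
2. s(k(k(s(s(s(e))), s(c)), s(k(s(c), s(g(c, c))))))  →  s(k(s(s(e)), s(k(s(c), s(g(c, c))))))   [R5 at 1.1]
3. s(k(s(s(e)), s(k(s(c), s(g(c, c))))))  →  s(k(s(s(e)), s(k(s(c), s(c)))))   [R8 at 1.2.1.2.1]
4. s(k(s(s(e)), s(k(s(c), s(c)))))  →  s(k(s(s(e)), s(c)))   [R5 at 1.2.1]
5. s(k(s(s(e)), s(c)))  →  s(s(e))   [R5 at 1]

s(s(e))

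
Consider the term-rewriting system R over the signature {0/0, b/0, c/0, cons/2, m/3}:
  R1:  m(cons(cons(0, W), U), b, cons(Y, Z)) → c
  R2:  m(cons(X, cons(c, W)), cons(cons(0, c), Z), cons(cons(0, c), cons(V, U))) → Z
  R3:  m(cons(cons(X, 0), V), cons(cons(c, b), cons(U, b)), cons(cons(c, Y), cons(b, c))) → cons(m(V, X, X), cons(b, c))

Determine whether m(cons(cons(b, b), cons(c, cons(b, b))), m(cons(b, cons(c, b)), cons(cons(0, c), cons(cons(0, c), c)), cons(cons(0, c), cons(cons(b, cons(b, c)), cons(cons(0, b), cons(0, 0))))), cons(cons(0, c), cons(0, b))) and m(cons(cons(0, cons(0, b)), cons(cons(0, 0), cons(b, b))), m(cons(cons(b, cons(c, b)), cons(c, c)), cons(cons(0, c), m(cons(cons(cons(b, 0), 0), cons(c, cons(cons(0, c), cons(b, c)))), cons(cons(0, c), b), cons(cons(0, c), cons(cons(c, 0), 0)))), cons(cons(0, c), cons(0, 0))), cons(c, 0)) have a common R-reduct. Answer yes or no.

Reduce t₁ = m(cons(cons(b, b), cons(c, cons(b, b))), m(cons(b, cons(c, b)), cons(cons(0, c), cons(cons(0, c), c)), cons(cons(0, c), cons(cons(b, cons(b, c)), cons(cons(0, b), cons(0, 0))))), cons(cons(0, c), cons(0, b))):
1. m(cons(cons(b, b), cons(c, cons(b, b))), m(cons(b, cons(c, b)), cons(cons(0, c), cons(cons(0, c), c)), cons(cons(0, c), cons(cons(b, cons(b, c)), cons(cons(0, b), cons(0, 0))))), cons(cons(0, c), cons(0, b)))  →  m(cons(cons(b, b), cons(c, cons(b, b))), cons(cons(0, c), c), cons(cons(0, c), cons(0, b)))   [R2 at 2]
2. m(cons(cons(b, b), cons(c, cons(b, b))), cons(cons(0, c), c), cons(cons(0, c), cons(0, b)))  →  c   [R2 at ε]

Reduce t₂ = m(cons(cons(0, cons(0, b)), cons(cons(0, 0), cons(b, b))), m(cons(cons(b, cons(c, b)), cons(c, c)), cons(cons(0, c), m(cons(cons(cons(b, 0), 0), cons(c, cons(cons(0, c), cons(b, c)))), cons(cons(0, c), b), cons(cons(0, c), cons(cons(c, 0), 0)))), cons(cons(0, c), cons(0, 0))), cons(c, 0)):
1. m(cons(cons(0, cons(0, b)), cons(cons(0, 0), cons(b, b))), m(cons(cons(b, cons(c, b)), cons(c, c)), cons(cons(0, c), m(cons(cons(cons(b, 0), 0), cons(c, cons(cons(0, c), cons(b, c)))), cons(cons(0, c), b), cons(cons(0, c), cons(cons(c, 0), 0)))), cons(cons(0, c), cons(0, 0))), cons(c, 0))  →  m(cons(cons(0, cons(0, b)), cons(cons(0, 0), cons(b, b))), m(cons(cons(cons(b, 0), 0), cons(c, cons(cons(0, c), cons(b, c)))), cons(cons(0, c), b), cons(cons(0, c), cons(cons(c, 0), 0))), cons(c, 0))   [R2 at 2]
2. m(cons(cons(0, cons(0, b)), cons(cons(0, 0), cons(b, b))), m(cons(cons(cons(b, 0), 0), cons(c, cons(cons(0, c), cons(b, c)))), cons(cons(0, c), b), cons(cons(0, c), cons(cons(c, 0), 0))), cons(c, 0))  →  m(cons(cons(0, cons(0, b)), cons(cons(0, 0), cons(b, b))), b, cons(c, 0))   [R2 at 2]
3. m(cons(cons(0, cons(0, b)), cons(cons(0, 0), cons(b, b))), b, cons(c, 0))  →  c   [R1 at ε]

yes — NF(t₁) = c, NF(t₂) = c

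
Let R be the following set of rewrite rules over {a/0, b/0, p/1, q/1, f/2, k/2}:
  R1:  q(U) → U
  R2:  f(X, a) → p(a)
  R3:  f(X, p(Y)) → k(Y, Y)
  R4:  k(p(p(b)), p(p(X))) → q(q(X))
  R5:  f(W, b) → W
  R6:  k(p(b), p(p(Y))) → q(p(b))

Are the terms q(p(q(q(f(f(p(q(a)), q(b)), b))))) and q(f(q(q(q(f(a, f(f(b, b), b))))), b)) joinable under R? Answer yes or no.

no — NF(t₁) = p(p(a)), NF(t₂) = a

Reduce t₁ = q(p(q(q(f(f(p(q(a)), q(b)), b))))):
1. q(p(q(q(f(f(p(q(a)), q(b)), b)))))  →  p(q(q(f(f(p(q(a)), q(b)), b))))   [R1 at ε]
2. p(q(q(f(f(p(q(a)), q(b)), b))))  →  p(q(f(f(p(q(a)), q(b)), b)))   [R1 at 1]
3. p(q(f(f(p(q(a)), q(b)), b)))  →  p(f(f(p(q(a)), q(b)), b))   [R1 at 1]
4. p(f(f(p(q(a)), q(b)), b))  →  p(f(p(q(a)), q(b)))   [R5 at 1]
5. p(f(p(q(a)), q(b)))  →  p(f(p(a), q(b)))   [R1 at 1.1.1]
6. p(f(p(a), q(b)))  →  p(f(p(a), b))   [R1 at 1.2]
7. p(f(p(a), b))  →  p(p(a))   [R5 at 1]

Reduce t₂ = q(f(q(q(q(f(a, f(f(b, b), b))))), b)):
1. q(f(q(q(q(f(a, f(f(b, b), b))))), b))  →  f(q(q(q(f(a, f(f(b, b), b))))), b)   [R1 at ε]
2. f(q(q(q(f(a, f(f(b, b), b))))), b)  →  q(q(q(f(a, f(f(b, b), b)))))   [R5 at ε]
3. q(q(q(f(a, f(f(b, b), b)))))  →  q(q(f(a, f(f(b, b), b))))   [R1 at ε]
4. q(q(f(a, f(f(b, b), b))))  →  q(f(a, f(f(b, b), b)))   [R1 at ε]
5. q(f(a, f(f(b, b), b)))  →  f(a, f(f(b, b), b))   [R1 at ε]
6. f(a, f(f(b, b), b))  →  f(a, f(b, b))   [R5 at 2]
7. f(a, f(b, b))  →  f(a, b)   [R5 at 2]
8. f(a, b)  →  a   [R5 at ε]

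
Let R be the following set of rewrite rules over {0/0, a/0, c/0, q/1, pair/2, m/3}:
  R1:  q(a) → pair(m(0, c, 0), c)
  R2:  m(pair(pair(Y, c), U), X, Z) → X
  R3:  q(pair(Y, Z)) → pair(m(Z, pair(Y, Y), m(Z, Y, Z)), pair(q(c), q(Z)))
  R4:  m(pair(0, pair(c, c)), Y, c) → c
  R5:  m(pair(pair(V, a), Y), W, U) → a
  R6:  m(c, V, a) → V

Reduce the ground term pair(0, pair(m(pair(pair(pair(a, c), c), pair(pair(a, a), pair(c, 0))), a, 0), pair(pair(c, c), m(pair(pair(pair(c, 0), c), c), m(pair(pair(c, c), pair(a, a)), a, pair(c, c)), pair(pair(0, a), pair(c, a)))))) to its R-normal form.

pair(0, pair(a, pair(pair(c, c), a)))

1. pair(0, pair(m(pair(pair(pair(a, c), c), pair(pair(a, a), pair(c, 0))), a, 0), pair(pair(c, c), m(pair(pair(pair(c, 0), c), c), m(pair(pair(c, c), pair(a, a)), a, pair(c, c)), pair(pair(0, a), pair(c, a))))))  →  pair(0, pair(a, pair(pair(c, c), m(pair(pair(pair(c, 0), c), c), m(pair(pair(c, c), pair(a, a)), a, pair(c, c)), pair(pair(0, a), pair(c, a))))))   [R2 at 2.1]
2. pair(0, pair(a, pair(pair(c, c), m(pair(pair(pair(c, 0), c), c), m(pair(pair(c, c), pair(a, a)), a, pair(c, c)), pair(pair(0, a), pair(c, a))))))  →  pair(0, pair(a, pair(pair(c, c), m(pair(pair(c, c), pair(a, a)), a, pair(c, c)))))   [R2 at 2.2.2]
3. pair(0, pair(a, pair(pair(c, c), m(pair(pair(c, c), pair(a, a)), a, pair(c, c)))))  →  pair(0, pair(a, pair(pair(c, c), a)))   [R2 at 2.2.2]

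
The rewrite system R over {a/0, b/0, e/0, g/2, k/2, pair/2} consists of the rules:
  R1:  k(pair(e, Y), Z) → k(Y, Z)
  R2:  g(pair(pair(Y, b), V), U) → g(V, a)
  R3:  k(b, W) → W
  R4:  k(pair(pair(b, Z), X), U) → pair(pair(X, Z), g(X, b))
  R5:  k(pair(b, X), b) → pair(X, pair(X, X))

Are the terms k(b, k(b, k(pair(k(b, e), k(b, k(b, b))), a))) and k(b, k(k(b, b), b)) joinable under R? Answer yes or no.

Reduce t₁ = k(b, k(b, k(pair(k(b, e), k(b, k(b, b))), a))):
1. k(b, k(b, k(pair(k(b, e), k(b, k(b, b))), a)))  →  k(b, k(pair(k(b, e), k(b, k(b, b))), a))   [R3 at ε]
2. k(b, k(pair(k(b, e), k(b, k(b, b))), a))  →  k(pair(k(b, e), k(b, k(b, b))), a)   [R3 at ε]
3. k(pair(k(b, e), k(b, k(b, b))), a)  →  k(pair(e, k(b, k(b, b))), a)   [R3 at 1.1]
4. k(pair(e, k(b, k(b, b))), a)  →  k(k(b, k(b, b)), a)   [R1 at ε]
5. k(k(b, k(b, b)), a)  →  k(k(b, b), a)   [R3 at 1]
6. k(k(b, b), a)  →  k(b, a)   [R3 at 1]
7. k(b, a)  →  a   [R3 at ε]

Reduce t₂ = k(b, k(k(b, b), b)):
1. k(b, k(k(b, b), b))  →  k(k(b, b), b)   [R3 at ε]
2. k(k(b, b), b)  →  k(b, b)   [R3 at 1]
3. k(b, b)  →  b   [R3 at ε]

no — NF(t₁) = a, NF(t₂) = b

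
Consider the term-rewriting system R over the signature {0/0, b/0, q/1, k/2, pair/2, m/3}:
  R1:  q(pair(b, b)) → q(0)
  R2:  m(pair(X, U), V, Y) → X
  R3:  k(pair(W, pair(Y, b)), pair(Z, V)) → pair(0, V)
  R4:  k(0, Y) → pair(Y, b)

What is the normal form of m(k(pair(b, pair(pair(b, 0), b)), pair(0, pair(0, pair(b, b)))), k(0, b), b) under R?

0

1. m(k(pair(b, pair(pair(b, 0), b)), pair(0, pair(0, pair(b, b)))), k(0, b), b)  →  m(pair(0, pair(0, pair(b, b))), k(0, b), b)   [R3 at 1]
2. m(pair(0, pair(0, pair(b, b))), k(0, b), b)  →  0   [R2 at ε]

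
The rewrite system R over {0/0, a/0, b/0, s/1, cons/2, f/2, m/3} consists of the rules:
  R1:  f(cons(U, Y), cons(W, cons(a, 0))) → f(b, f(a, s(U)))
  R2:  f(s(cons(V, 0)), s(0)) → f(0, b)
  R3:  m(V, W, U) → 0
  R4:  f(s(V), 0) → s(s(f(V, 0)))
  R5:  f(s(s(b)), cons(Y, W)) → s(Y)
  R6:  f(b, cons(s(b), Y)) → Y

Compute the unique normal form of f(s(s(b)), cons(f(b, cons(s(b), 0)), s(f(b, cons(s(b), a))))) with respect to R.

1. f(s(s(b)), cons(f(b, cons(s(b), 0)), s(f(b, cons(s(b), a)))))  →  s(f(b, cons(s(b), 0)))   [R5 at ε]
2. s(f(b, cons(s(b), 0)))  →  s(0)   [R6 at 1]

s(0)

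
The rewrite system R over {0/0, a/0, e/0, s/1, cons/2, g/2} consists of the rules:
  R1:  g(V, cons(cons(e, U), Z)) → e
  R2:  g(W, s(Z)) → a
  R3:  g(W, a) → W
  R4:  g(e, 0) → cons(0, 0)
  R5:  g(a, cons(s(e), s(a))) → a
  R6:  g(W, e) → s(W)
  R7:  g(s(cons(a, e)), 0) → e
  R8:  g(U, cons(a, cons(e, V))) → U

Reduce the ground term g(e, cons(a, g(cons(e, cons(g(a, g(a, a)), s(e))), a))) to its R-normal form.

1. g(e, cons(a, g(cons(e, cons(g(a, g(a, a)), s(e))), a)))  →  g(e, cons(a, cons(e, cons(g(a, g(a, a)), s(e)))))   [R3 at 2.2]
2. g(e, cons(a, cons(e, cons(g(a, g(a, a)), s(e)))))  →  e   [R8 at ε]

e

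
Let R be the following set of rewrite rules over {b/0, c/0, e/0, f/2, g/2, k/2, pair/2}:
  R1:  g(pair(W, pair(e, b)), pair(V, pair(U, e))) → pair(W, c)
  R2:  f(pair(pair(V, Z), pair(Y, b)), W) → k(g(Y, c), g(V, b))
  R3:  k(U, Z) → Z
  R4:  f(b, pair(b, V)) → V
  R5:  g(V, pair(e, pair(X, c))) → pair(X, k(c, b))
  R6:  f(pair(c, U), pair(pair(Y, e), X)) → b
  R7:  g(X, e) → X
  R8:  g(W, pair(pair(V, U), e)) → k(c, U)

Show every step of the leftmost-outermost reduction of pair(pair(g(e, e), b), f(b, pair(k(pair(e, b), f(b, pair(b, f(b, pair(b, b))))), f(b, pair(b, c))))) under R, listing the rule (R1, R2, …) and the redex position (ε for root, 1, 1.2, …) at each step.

1. pair(pair(g(e, e), b), f(b, pair(k(pair(e, b), f(b, pair(b, f(b, pair(b, b))))), f(b, pair(b, c)))))  →  pair(pair(e, b), f(b, pair(k(pair(e, b), f(b, pair(b, f(b, pair(b, b))))), f(b, pair(b, c)))))   [R7 at 1.1]
2. pair(pair(e, b), f(b, pair(k(pair(e, b), f(b, pair(b, f(b, pair(b, b))))), f(b, pair(b, c)))))  →  pair(pair(e, b), f(b, pair(f(b, pair(b, f(b, pair(b, b)))), f(b, pair(b, c)))))   [R3 at 2.2.1]
3. pair(pair(e, b), f(b, pair(f(b, pair(b, f(b, pair(b, b)))), f(b, pair(b, c)))))  →  pair(pair(e, b), f(b, pair(f(b, pair(b, b)), f(b, pair(b, c)))))   [R4 at 2.2.1]
4. pair(pair(e, b), f(b, pair(f(b, pair(b, b)), f(b, pair(b, c)))))  →  pair(pair(e, b), f(b, pair(b, f(b, pair(b, c)))))   [R4 at 2.2.1]
5. pair(pair(e, b), f(b, pair(b, f(b, pair(b, c)))))  →  pair(pair(e, b), f(b, pair(b, c)))   [R4 at 2]
6. pair(pair(e, b), f(b, pair(b, c)))  →  pair(pair(e, b), c)   [R4 at 2]

pair(pair(e, b), c)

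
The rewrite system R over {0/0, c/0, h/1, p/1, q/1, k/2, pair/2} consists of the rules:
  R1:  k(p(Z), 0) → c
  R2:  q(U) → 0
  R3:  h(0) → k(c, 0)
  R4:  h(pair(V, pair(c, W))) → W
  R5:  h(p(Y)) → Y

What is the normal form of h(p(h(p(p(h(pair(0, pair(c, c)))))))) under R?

p(c)

1. h(p(h(p(p(h(pair(0, pair(c, c))))))))  →  h(p(p(h(pair(0, pair(c, c))))))   [R5 at ε]
2. h(p(p(h(pair(0, pair(c, c))))))  →  p(h(pair(0, pair(c, c))))   [R5 at ε]
3. p(h(pair(0, pair(c, c))))  →  p(c)   [R4 at 1]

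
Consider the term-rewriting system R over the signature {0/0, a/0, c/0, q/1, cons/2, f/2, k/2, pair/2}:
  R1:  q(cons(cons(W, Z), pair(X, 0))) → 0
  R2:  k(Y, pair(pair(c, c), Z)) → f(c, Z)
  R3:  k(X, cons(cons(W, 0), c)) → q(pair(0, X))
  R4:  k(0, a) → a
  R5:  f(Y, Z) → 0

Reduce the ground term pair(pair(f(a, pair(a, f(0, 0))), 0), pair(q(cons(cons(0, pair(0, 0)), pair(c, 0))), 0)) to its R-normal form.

pair(pair(0, 0), pair(0, 0))

1. pair(pair(f(a, pair(a, f(0, 0))), 0), pair(q(cons(cons(0, pair(0, 0)), pair(c, 0))), 0))  →  pair(pair(0, 0), pair(q(cons(cons(0, pair(0, 0)), pair(c, 0))), 0))   [R5 at 1.1]
2. pair(pair(0, 0), pair(q(cons(cons(0, pair(0, 0)), pair(c, 0))), 0))  →  pair(pair(0, 0), pair(0, 0))   [R1 at 2.1]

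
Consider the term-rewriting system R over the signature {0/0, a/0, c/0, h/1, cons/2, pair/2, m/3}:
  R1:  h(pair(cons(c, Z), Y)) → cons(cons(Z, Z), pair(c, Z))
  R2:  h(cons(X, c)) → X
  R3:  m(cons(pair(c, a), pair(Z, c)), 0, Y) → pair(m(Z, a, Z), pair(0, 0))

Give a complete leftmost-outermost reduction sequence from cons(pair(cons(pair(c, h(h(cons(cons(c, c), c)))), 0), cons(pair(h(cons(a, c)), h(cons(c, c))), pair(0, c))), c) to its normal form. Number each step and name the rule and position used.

cons(pair(cons(pair(c, c), 0), cons(pair(a, c), pair(0, c))), c)

1. cons(pair(cons(pair(c, h(h(cons(cons(c, c), c)))), 0), cons(pair(h(cons(a, c)), h(cons(c, c))), pair(0, c))), c)  →  cons(pair(cons(pair(c, h(cons(c, c))), 0), cons(pair(h(cons(a, c)), h(cons(c, c))), pair(0, c))), c)   [R2 at 1.1.1.2.1]
2. cons(pair(cons(pair(c, h(cons(c, c))), 0), cons(pair(h(cons(a, c)), h(cons(c, c))), pair(0, c))), c)  →  cons(pair(cons(pair(c, c), 0), cons(pair(h(cons(a, c)), h(cons(c, c))), pair(0, c))), c)   [R2 at 1.1.1.2]
3. cons(pair(cons(pair(c, c), 0), cons(pair(h(cons(a, c)), h(cons(c, c))), pair(0, c))), c)  →  cons(pair(cons(pair(c, c), 0), cons(pair(a, h(cons(c, c))), pair(0, c))), c)   [R2 at 1.2.1.1]
4. cons(pair(cons(pair(c, c), 0), cons(pair(a, h(cons(c, c))), pair(0, c))), c)  →  cons(pair(cons(pair(c, c), 0), cons(pair(a, c), pair(0, c))), c)   [R2 at 1.2.1.2]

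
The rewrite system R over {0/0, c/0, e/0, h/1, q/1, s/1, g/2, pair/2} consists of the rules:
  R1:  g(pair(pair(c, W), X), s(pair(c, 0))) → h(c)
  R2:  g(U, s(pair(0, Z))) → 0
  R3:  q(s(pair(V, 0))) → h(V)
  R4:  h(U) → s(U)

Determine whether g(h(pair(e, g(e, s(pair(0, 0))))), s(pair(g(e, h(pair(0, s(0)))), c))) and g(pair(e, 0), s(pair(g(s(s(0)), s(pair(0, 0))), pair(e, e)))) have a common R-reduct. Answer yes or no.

yes — NF(t₁) = 0, NF(t₂) = 0

Reduce t₁ = g(h(pair(e, g(e, s(pair(0, 0))))), s(pair(g(e, h(pair(0, s(0)))), c))):
1. g(h(pair(e, g(e, s(pair(0, 0))))), s(pair(g(e, h(pair(0, s(0)))), c)))  →  g(s(pair(e, g(e, s(pair(0, 0))))), s(pair(g(e, h(pair(0, s(0)))), c)))   [R4 at 1]
2. g(s(pair(e, g(e, s(pair(0, 0))))), s(pair(g(e, h(pair(0, s(0)))), c)))  →  g(s(pair(e, 0)), s(pair(g(e, h(pair(0, s(0)))), c)))   [R2 at 1.1.2]
3. g(s(pair(e, 0)), s(pair(g(e, h(pair(0, s(0)))), c)))  →  g(s(pair(e, 0)), s(pair(g(e, s(pair(0, s(0)))), c)))   [R4 at 2.1.1.2]
4. g(s(pair(e, 0)), s(pair(g(e, s(pair(0, s(0)))), c)))  →  g(s(pair(e, 0)), s(pair(0, c)))   [R2 at 2.1.1]
5. g(s(pair(e, 0)), s(pair(0, c)))  →  0   [R2 at ε]

Reduce t₂ = g(pair(e, 0), s(pair(g(s(s(0)), s(pair(0, 0))), pair(e, e)))):
1. g(pair(e, 0), s(pair(g(s(s(0)), s(pair(0, 0))), pair(e, e))))  →  g(pair(e, 0), s(pair(0, pair(e, e))))   [R2 at 2.1.1]
2. g(pair(e, 0), s(pair(0, pair(e, e))))  →  0   [R2 at ε]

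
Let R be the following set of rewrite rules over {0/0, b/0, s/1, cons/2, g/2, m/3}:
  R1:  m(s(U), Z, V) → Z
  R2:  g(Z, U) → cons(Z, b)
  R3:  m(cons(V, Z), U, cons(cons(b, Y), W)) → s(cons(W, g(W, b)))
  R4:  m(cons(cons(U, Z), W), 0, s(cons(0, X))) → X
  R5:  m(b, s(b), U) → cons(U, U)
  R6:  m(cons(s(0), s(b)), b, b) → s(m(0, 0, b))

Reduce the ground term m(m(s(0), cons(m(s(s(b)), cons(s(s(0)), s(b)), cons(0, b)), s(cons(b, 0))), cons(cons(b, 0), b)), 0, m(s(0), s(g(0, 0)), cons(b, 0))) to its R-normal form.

1. m(m(s(0), cons(m(s(s(b)), cons(s(s(0)), s(b)), cons(0, b)), s(cons(b, 0))), cons(cons(b, 0), b)), 0, m(s(0), s(g(0, 0)), cons(b, 0)))  →  m(cons(m(s(s(b)), cons(s(s(0)), s(b)), cons(0, b)), s(cons(b, 0))), 0, m(s(0), s(g(0, 0)), cons(b, 0)))   [R1 at 1]
2. m(cons(m(s(s(b)), cons(s(s(0)), s(b)), cons(0, b)), s(cons(b, 0))), 0, m(s(0), s(g(0, 0)), cons(b, 0)))  →  m(cons(cons(s(s(0)), s(b)), s(cons(b, 0))), 0, m(s(0), s(g(0, 0)), cons(b, 0)))   [R1 at 1.1]
3. m(cons(cons(s(s(0)), s(b)), s(cons(b, 0))), 0, m(s(0), s(g(0, 0)), cons(b, 0)))  →  m(cons(cons(s(s(0)), s(b)), s(cons(b, 0))), 0, s(g(0, 0)))   [R1 at 3]
4. m(cons(cons(s(s(0)), s(b)), s(cons(b, 0))), 0, s(g(0, 0)))  →  m(cons(cons(s(s(0)), s(b)), s(cons(b, 0))), 0, s(cons(0, b)))   [R2 at 3.1]
5. m(cons(cons(s(s(0)), s(b)), s(cons(b, 0))), 0, s(cons(0, b)))  →  b   [R4 at ε]

b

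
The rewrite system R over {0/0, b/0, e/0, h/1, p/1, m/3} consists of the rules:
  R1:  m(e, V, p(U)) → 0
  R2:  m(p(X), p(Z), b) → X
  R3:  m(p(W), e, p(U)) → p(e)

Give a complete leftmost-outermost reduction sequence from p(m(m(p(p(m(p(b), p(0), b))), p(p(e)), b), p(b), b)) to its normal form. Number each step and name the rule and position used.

p(b)

1. p(m(m(p(p(m(p(b), p(0), b))), p(p(e)), b), p(b), b))  →  p(m(p(m(p(b), p(0), b)), p(b), b))   [R2 at 1.1]
2. p(m(p(m(p(b), p(0), b)), p(b), b))  →  p(m(p(b), p(0), b))   [R2 at 1]
3. p(m(p(b), p(0), b))  →  p(b)   [R2 at 1]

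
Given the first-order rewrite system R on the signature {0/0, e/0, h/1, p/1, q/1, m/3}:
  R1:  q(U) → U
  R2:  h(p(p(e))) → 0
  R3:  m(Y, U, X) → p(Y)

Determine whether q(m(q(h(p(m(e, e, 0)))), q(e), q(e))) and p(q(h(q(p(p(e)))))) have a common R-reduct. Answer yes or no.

yes — NF(t₁) = p(0), NF(t₂) = p(0)

Reduce t₁ = q(m(q(h(p(m(e, e, 0)))), q(e), q(e))):
1. q(m(q(h(p(m(e, e, 0)))), q(e), q(e)))  →  m(q(h(p(m(e, e, 0)))), q(e), q(e))   [R1 at ε]
2. m(q(h(p(m(e, e, 0)))), q(e), q(e))  →  p(q(h(p(m(e, e, 0)))))   [R3 at ε]
3. p(q(h(p(m(e, e, 0)))))  →  p(h(p(m(e, e, 0))))   [R1 at 1]
4. p(h(p(m(e, e, 0))))  →  p(h(p(p(e))))   [R3 at 1.1.1]
5. p(h(p(p(e))))  →  p(0)   [R2 at 1]

Reduce t₂ = p(q(h(q(p(p(e)))))):
1. p(q(h(q(p(p(e))))))  →  p(h(q(p(p(e)))))   [R1 at 1]
2. p(h(q(p(p(e)))))  →  p(h(p(p(e))))   [R1 at 1.1]
3. p(h(p(p(e))))  →  p(0)   [R2 at 1]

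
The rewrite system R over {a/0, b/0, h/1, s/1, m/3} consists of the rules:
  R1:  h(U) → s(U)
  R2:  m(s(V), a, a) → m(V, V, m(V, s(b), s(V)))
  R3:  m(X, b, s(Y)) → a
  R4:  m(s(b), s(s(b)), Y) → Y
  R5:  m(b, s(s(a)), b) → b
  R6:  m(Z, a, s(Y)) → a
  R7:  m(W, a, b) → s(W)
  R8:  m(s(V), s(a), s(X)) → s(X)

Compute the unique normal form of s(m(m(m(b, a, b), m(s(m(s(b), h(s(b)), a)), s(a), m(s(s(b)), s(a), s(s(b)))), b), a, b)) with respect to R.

1. s(m(m(m(b, a, b), m(s(m(s(b), h(s(b)), a)), s(a), m(s(s(b)), s(a), s(s(b)))), b), a, b))  →  s(s(m(m(b, a, b), m(s(m(s(b), h(s(b)), a)), s(a), m(s(s(b)), s(a), s(s(b)))), b)))   [R7 at 1]
2. s(s(m(m(b, a, b), m(s(m(s(b), h(s(b)), a)), s(a), m(s(s(b)), s(a), s(s(b)))), b)))  →  s(s(m(s(b), m(s(m(s(b), h(s(b)), a)), s(a), m(s(s(b)), s(a), s(s(b)))), b)))   [R7 at 1.1.1]
3. s(s(m(s(b), m(s(m(s(b), h(s(b)), a)), s(a), m(s(s(b)), s(a), s(s(b)))), b)))  →  s(s(m(s(b), m(s(m(s(b), s(s(b)), a)), s(a), m(s(s(b)), s(a), s(s(b)))), b)))   [R1 at 1.1.2.1.1.2]
4. s(s(m(s(b), m(s(m(s(b), s(s(b)), a)), s(a), m(s(s(b)), s(a), s(s(b)))), b)))  →  s(s(m(s(b), m(s(a), s(a), m(s(s(b)), s(a), s(s(b)))), b)))   [R4 at 1.1.2.1.1]
5. s(s(m(s(b), m(s(a), s(a), m(s(s(b)), s(a), s(s(b)))), b)))  →  s(s(m(s(b), m(s(a), s(a), s(s(b))), b)))   [R8 at 1.1.2.3]
6. s(s(m(s(b), m(s(a), s(a), s(s(b))), b)))  →  s(s(m(s(b), s(s(b)), b)))   [R8 at 1.1.2]
7. s(s(m(s(b), s(s(b)), b)))  →  s(s(b))   [R4 at 1.1]

s(s(b))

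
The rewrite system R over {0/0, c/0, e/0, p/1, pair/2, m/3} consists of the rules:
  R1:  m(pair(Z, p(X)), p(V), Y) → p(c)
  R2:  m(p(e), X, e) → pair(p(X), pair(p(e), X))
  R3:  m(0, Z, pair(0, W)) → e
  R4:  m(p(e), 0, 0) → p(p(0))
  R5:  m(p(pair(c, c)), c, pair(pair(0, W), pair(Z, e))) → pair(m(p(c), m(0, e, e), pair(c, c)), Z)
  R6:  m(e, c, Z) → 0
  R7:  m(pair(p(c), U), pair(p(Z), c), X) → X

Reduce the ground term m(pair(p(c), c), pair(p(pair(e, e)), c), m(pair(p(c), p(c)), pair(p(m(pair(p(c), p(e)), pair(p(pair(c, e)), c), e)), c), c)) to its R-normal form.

c

1. m(pair(p(c), c), pair(p(pair(e, e)), c), m(pair(p(c), p(c)), pair(p(m(pair(p(c), p(e)), pair(p(pair(c, e)), c), e)), c), c))  →  m(pair(p(c), p(c)), pair(p(m(pair(p(c), p(e)), pair(p(pair(c, e)), c), e)), c), c)   [R7 at ε]
2. m(pair(p(c), p(c)), pair(p(m(pair(p(c), p(e)), pair(p(pair(c, e)), c), e)), c), c)  →  c   [R7 at ε]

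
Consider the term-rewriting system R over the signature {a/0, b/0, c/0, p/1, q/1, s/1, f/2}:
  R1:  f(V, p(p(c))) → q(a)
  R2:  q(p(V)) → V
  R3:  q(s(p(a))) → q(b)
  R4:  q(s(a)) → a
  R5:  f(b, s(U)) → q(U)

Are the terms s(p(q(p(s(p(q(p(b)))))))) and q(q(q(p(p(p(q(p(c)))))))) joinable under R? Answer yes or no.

no — NF(t₁) = s(p(s(p(b)))), NF(t₂) = c

Reduce t₁ = s(p(q(p(s(p(q(p(b)))))))):
1. s(p(q(p(s(p(q(p(b))))))))  →  s(p(s(p(q(p(b))))))   [R2 at 1.1]
2. s(p(s(p(q(p(b))))))  →  s(p(s(p(b))))   [R2 at 1.1.1.1]

Reduce t₂ = q(q(q(p(p(p(q(p(c)))))))):
1. q(q(q(p(p(p(q(p(c))))))))  →  q(q(p(p(q(p(c))))))   [R2 at 1.1]
2. q(q(p(p(q(p(c))))))  →  q(p(q(p(c))))   [R2 at 1]
3. q(p(q(p(c))))  →  q(p(c))   [R2 at ε]
4. q(p(c))  →  c   [R2 at ε]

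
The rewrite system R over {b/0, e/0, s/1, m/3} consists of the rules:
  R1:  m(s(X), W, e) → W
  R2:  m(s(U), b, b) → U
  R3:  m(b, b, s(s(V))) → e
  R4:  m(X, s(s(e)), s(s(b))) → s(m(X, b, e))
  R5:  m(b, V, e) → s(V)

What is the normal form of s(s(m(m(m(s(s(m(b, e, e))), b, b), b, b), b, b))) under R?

1. s(s(m(m(m(s(s(m(b, e, e))), b, b), b, b), b, b)))  →  s(s(m(m(s(m(b, e, e)), b, b), b, b)))   [R2 at 1.1.1.1]
2. s(s(m(m(s(m(b, e, e)), b, b), b, b)))  →  s(s(m(m(b, e, e), b, b)))   [R2 at 1.1.1]
3. s(s(m(m(b, e, e), b, b)))  →  s(s(m(s(e), b, b)))   [R5 at 1.1.1]
4. s(s(m(s(e), b, b)))  →  s(s(e))   [R2 at 1.1]

s(s(e))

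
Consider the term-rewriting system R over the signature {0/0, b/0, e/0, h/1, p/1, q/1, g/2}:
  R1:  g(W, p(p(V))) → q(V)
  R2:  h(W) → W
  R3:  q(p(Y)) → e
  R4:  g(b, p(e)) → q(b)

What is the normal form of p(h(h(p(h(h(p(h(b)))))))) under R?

p(p(p(b)))

1. p(h(h(p(h(h(p(h(b))))))))  →  p(h(p(h(h(p(h(b)))))))   [R2 at 1]
2. p(h(p(h(h(p(h(b)))))))  →  p(p(h(h(p(h(b))))))   [R2 at 1]
3. p(p(h(h(p(h(b))))))  →  p(p(h(p(h(b)))))   [R2 at 1.1]
4. p(p(h(p(h(b)))))  →  p(p(p(h(b))))   [R2 at 1.1]
5. p(p(p(h(b))))  →  p(p(p(b)))   [R2 at 1.1.1]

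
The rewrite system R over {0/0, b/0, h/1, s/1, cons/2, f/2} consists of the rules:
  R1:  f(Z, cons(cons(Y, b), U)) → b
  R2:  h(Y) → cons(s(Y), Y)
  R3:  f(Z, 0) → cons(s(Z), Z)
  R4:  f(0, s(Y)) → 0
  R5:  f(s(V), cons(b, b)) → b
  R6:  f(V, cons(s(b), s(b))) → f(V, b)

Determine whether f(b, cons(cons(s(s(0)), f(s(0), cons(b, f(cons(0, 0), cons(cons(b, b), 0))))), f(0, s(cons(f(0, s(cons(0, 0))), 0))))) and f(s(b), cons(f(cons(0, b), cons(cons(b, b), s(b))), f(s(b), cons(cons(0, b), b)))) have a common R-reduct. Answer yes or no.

yes — NF(t₁) = b, NF(t₂) = b

Reduce t₁ = f(b, cons(cons(s(s(0)), f(s(0), cons(b, f(cons(0, 0), cons(cons(b, b), 0))))), f(0, s(cons(f(0, s(cons(0, 0))), 0))))):
1. f(b, cons(cons(s(s(0)), f(s(0), cons(b, f(cons(0, 0), cons(cons(b, b), 0))))), f(0, s(cons(f(0, s(cons(0, 0))), 0)))))  →  f(b, cons(cons(s(s(0)), f(s(0), cons(b, b))), f(0, s(cons(f(0, s(cons(0, 0))), 0)))))   [R1 at 2.1.2.2.2]
2. f(b, cons(cons(s(s(0)), f(s(0), cons(b, b))), f(0, s(cons(f(0, s(cons(0, 0))), 0)))))  →  f(b, cons(cons(s(s(0)), b), f(0, s(cons(f(0, s(cons(0, 0))), 0)))))   [R5 at 2.1.2]
3. f(b, cons(cons(s(s(0)), b), f(0, s(cons(f(0, s(cons(0, 0))), 0)))))  →  b   [R1 at ε]

Reduce t₂ = f(s(b), cons(f(cons(0, b), cons(cons(b, b), s(b))), f(s(b), cons(cons(0, b), b)))):
1. f(s(b), cons(f(cons(0, b), cons(cons(b, b), s(b))), f(s(b), cons(cons(0, b), b))))  →  f(s(b), cons(b, f(s(b), cons(cons(0, b), b))))   [R1 at 2.1]
2. f(s(b), cons(b, f(s(b), cons(cons(0, b), b))))  →  f(s(b), cons(b, b))   [R1 at 2.2]
3. f(s(b), cons(b, b))  →  b   [R5 at ε]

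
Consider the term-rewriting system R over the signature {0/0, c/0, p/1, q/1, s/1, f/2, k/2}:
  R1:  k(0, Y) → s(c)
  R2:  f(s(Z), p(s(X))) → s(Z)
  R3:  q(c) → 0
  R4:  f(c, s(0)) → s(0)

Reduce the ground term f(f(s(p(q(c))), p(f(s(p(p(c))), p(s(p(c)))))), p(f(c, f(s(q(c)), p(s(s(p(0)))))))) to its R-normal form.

1. f(f(s(p(q(c))), p(f(s(p(p(c))), p(s(p(c)))))), p(f(c, f(s(q(c)), p(s(s(p(0))))))))  →  f(f(s(p(0)), p(f(s(p(p(c))), p(s(p(c)))))), p(f(c, f(s(q(c)), p(s(s(p(0))))))))   [R3 at 1.1.1.1]
2. f(f(s(p(0)), p(f(s(p(p(c))), p(s(p(c)))))), p(f(c, f(s(q(c)), p(s(s(p(0))))))))  →  f(f(s(p(0)), p(s(p(p(c))))), p(f(c, f(s(q(c)), p(s(s(p(0))))))))   [R2 at 1.2.1]
3. f(f(s(p(0)), p(s(p(p(c))))), p(f(c, f(s(q(c)), p(s(s(p(0))))))))  →  f(s(p(0)), p(f(c, f(s(q(c)), p(s(s(p(0))))))))   [R2 at 1]
4. f(s(p(0)), p(f(c, f(s(q(c)), p(s(s(p(0))))))))  →  f(s(p(0)), p(f(c, s(q(c)))))   [R2 at 2.1.2]
5. f(s(p(0)), p(f(c, s(q(c)))))  →  f(s(p(0)), p(f(c, s(0))))   [R3 at 2.1.2.1]
6. f(s(p(0)), p(f(c, s(0))))  →  f(s(p(0)), p(s(0)))   [R4 at 2.1]
7. f(s(p(0)), p(s(0)))  →  s(p(0))   [R2 at ε]

s(p(0))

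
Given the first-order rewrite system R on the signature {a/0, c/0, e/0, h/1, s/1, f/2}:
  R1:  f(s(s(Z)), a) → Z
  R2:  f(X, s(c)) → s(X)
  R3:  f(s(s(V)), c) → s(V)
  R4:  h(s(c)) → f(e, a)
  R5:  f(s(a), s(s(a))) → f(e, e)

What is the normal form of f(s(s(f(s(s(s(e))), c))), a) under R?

1. f(s(s(f(s(s(s(e))), c))), a)  →  f(s(s(s(e))), c)   [R1 at ε]
2. f(s(s(s(e))), c)  →  s(s(e))   [R3 at ε]

s(s(e))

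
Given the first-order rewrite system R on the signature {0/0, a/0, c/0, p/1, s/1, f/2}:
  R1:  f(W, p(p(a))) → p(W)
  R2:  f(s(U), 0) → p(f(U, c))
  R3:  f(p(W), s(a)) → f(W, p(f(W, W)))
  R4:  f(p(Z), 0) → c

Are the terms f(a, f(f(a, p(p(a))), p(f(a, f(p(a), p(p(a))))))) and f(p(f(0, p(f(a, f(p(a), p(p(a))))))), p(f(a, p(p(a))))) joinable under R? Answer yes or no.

Reduce t₁ = f(a, f(f(a, p(p(a))), p(f(a, f(p(a), p(p(a))))))):
1. f(a, f(f(a, p(p(a))), p(f(a, f(p(a), p(p(a)))))))  →  f(a, f(p(a), p(f(a, f(p(a), p(p(a)))))))   [R1 at 2.1]
2. f(a, f(p(a), p(f(a, f(p(a), p(p(a)))))))  →  f(a, f(p(a), p(f(a, p(p(a))))))   [R1 at 2.2.1.2]
3. f(a, f(p(a), p(f(a, p(p(a))))))  →  f(a, f(p(a), p(p(a))))   [R1 at 2.2.1]
4. f(a, f(p(a), p(p(a))))  →  f(a, p(p(a)))   [R1 at 2]
5. f(a, p(p(a)))  →  p(a)   [R1 at ε]

Reduce t₂ = f(p(f(0, p(f(a, f(p(a), p(p(a))))))), p(f(a, p(p(a))))):
1. f(p(f(0, p(f(a, f(p(a), p(p(a))))))), p(f(a, p(p(a)))))  →  f(p(f(0, p(f(a, p(p(a)))))), p(f(a, p(p(a)))))   [R1 at 1.1.2.1.2]
2. f(p(f(0, p(f(a, p(p(a)))))), p(f(a, p(p(a)))))  →  f(p(f(0, p(p(a)))), p(f(a, p(p(a)))))   [R1 at 1.1.2.1]
3. f(p(f(0, p(p(a)))), p(f(a, p(p(a)))))  →  f(p(p(0)), p(f(a, p(p(a)))))   [R1 at 1.1]
4. f(p(p(0)), p(f(a, p(p(a)))))  →  f(p(p(0)), p(p(a)))   [R1 at 2.1]
5. f(p(p(0)), p(p(a)))  →  p(p(p(0)))   [R1 at ε]

no — NF(t₁) = p(a), NF(t₂) = p(p(p(0)))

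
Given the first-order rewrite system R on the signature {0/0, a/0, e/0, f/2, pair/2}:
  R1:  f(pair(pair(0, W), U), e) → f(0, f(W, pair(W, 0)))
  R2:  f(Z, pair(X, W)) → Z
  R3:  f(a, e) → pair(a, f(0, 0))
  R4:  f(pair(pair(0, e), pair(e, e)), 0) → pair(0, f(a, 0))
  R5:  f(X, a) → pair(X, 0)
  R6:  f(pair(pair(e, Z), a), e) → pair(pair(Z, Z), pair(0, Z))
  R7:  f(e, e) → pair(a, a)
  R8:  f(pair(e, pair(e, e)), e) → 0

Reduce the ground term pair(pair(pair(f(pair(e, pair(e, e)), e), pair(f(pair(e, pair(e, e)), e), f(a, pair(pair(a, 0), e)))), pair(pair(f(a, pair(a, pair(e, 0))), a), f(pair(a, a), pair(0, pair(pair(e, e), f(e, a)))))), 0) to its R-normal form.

1. pair(pair(pair(f(pair(e, pair(e, e)), e), pair(f(pair(e, pair(e, e)), e), f(a, pair(pair(a, 0), e)))), pair(pair(f(a, pair(a, pair(e, 0))), a), f(pair(a, a), pair(0, pair(pair(e, e), f(e, a)))))), 0)  →  pair(pair(pair(0, pair(f(pair(e, pair(e, e)), e), f(a, pair(pair(a, 0), e)))), pair(pair(f(a, pair(a, pair(e, 0))), a), f(pair(a, a), pair(0, pair(pair(e, e), f(e, a)))))), 0)   [R8 at 1.1.1]
2. pair(pair(pair(0, pair(f(pair(e, pair(e, e)), e), f(a, pair(pair(a, 0), e)))), pair(pair(f(a, pair(a, pair(e, 0))), a), f(pair(a, a), pair(0, pair(pair(e, e), f(e, a)))))), 0)  →  pair(pair(pair(0, pair(0, f(a, pair(pair(a, 0), e)))), pair(pair(f(a, pair(a, pair(e, 0))), a), f(pair(a, a), pair(0, pair(pair(e, e), f(e, a)))))), 0)   [R8 at 1.1.2.1]
3. pair(pair(pair(0, pair(0, f(a, pair(pair(a, 0), e)))), pair(pair(f(a, pair(a, pair(e, 0))), a), f(pair(a, a), pair(0, pair(pair(e, e), f(e, a)))))), 0)  →  pair(pair(pair(0, pair(0, a)), pair(pair(f(a, pair(a, pair(e, 0))), a), f(pair(a, a), pair(0, pair(pair(e, e), f(e, a)))))), 0)   [R2 at 1.1.2.2]
4. pair(pair(pair(0, pair(0, a)), pair(pair(f(a, pair(a, pair(e, 0))), a), f(pair(a, a), pair(0, pair(pair(e, e), f(e, a)))))), 0)  →  pair(pair(pair(0, pair(0, a)), pair(pair(a, a), f(pair(a, a), pair(0, pair(pair(e, e), f(e, a)))))), 0)   [R2 at 1.2.1.1]
5. pair(pair(pair(0, pair(0, a)), pair(pair(a, a), f(pair(a, a), pair(0, pair(pair(e, e), f(e, a)))))), 0)  →  pair(pair(pair(0, pair(0, a)), pair(pair(a, a), pair(a, a))), 0)   [R2 at 1.2.2]

pair(pair(pair(0, pair(0, a)), pair(pair(a, a), pair(a, a))), 0)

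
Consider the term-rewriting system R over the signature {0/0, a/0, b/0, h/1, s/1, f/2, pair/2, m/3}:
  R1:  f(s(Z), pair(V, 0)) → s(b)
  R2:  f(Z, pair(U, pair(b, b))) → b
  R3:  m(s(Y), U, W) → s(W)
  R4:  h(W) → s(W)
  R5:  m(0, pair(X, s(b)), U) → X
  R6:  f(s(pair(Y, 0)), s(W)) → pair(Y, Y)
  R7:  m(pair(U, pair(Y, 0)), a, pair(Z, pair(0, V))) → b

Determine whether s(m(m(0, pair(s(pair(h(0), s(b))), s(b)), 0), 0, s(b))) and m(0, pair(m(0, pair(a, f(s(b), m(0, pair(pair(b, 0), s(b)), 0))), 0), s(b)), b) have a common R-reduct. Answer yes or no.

Reduce t₁ = s(m(m(0, pair(s(pair(h(0), s(b))), s(b)), 0), 0, s(b))):
1. s(m(m(0, pair(s(pair(h(0), s(b))), s(b)), 0), 0, s(b)))  →  s(m(s(pair(h(0), s(b))), 0, s(b)))   [R5 at 1.1]
2. s(m(s(pair(h(0), s(b))), 0, s(b)))  →  s(s(s(b)))   [R3 at 1]

Reduce t₂ = m(0, pair(m(0, pair(a, f(s(b), m(0, pair(pair(b, 0), s(b)), 0))), 0), s(b)), b):
1. m(0, pair(m(0, pair(a, f(s(b), m(0, pair(pair(b, 0), s(b)), 0))), 0), s(b)), b)  →  m(0, pair(a, f(s(b), m(0, pair(pair(b, 0), s(b)), 0))), 0)   [R5 at ε]
2. m(0, pair(a, f(s(b), m(0, pair(pair(b, 0), s(b)), 0))), 0)  →  m(0, pair(a, f(s(b), pair(b, 0))), 0)   [R5 at 2.2.2]
3. m(0, pair(a, f(s(b), pair(b, 0))), 0)  →  m(0, pair(a, s(b)), 0)   [R1 at 2.2]
4. m(0, pair(a, s(b)), 0)  →  a   [R5 at ε]

no — NF(t₁) = s(s(s(b))), NF(t₂) = a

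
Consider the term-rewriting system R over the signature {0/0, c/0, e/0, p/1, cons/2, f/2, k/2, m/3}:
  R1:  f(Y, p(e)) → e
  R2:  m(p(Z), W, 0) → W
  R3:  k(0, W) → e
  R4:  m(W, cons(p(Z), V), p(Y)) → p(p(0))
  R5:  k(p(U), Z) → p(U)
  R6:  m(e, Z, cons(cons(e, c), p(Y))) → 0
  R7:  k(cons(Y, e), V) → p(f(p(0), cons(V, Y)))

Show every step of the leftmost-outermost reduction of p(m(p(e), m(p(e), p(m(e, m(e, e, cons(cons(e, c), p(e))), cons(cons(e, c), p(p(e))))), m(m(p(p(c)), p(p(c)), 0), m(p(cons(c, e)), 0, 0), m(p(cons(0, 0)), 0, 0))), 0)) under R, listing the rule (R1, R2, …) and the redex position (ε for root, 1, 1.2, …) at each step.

1. p(m(p(e), m(p(e), p(m(e, m(e, e, cons(cons(e, c), p(e))), cons(cons(e, c), p(p(e))))), m(m(p(p(c)), p(p(c)), 0), m(p(cons(c, e)), 0, 0), m(p(cons(0, 0)), 0, 0))), 0))  →  p(m(p(e), p(m(e, m(e, e, cons(cons(e, c), p(e))), cons(cons(e, c), p(p(e))))), m(m(p(p(c)), p(p(c)), 0), m(p(cons(c, e)), 0, 0), m(p(cons(0, 0)), 0, 0))))   [R2 at 1]
2. p(m(p(e), p(m(e, m(e, e, cons(cons(e, c), p(e))), cons(cons(e, c), p(p(e))))), m(m(p(p(c)), p(p(c)), 0), m(p(cons(c, e)), 0, 0), m(p(cons(0, 0)), 0, 0))))  →  p(m(p(e), p(0), m(m(p(p(c)), p(p(c)), 0), m(p(cons(c, e)), 0, 0), m(p(cons(0, 0)), 0, 0))))   [R6 at 1.2.1]
3. p(m(p(e), p(0), m(m(p(p(c)), p(p(c)), 0), m(p(cons(c, e)), 0, 0), m(p(cons(0, 0)), 0, 0))))  →  p(m(p(e), p(0), m(p(p(c)), m(p(cons(c, e)), 0, 0), m(p(cons(0, 0)), 0, 0))))   [R2 at 1.3.1]
4. p(m(p(e), p(0), m(p(p(c)), m(p(cons(c, e)), 0, 0), m(p(cons(0, 0)), 0, 0))))  →  p(m(p(e), p(0), m(p(p(c)), 0, m(p(cons(0, 0)), 0, 0))))   [R2 at 1.3.2]
5. p(m(p(e), p(0), m(p(p(c)), 0, m(p(cons(0, 0)), 0, 0))))  →  p(m(p(e), p(0), m(p(p(c)), 0, 0)))   [R2 at 1.3.3]
6. p(m(p(e), p(0), m(p(p(c)), 0, 0)))  →  p(m(p(e), p(0), 0))   [R2 at 1.3]
7. p(m(p(e), p(0), 0))  →  p(p(0))   [R2 at 1]

p(p(0))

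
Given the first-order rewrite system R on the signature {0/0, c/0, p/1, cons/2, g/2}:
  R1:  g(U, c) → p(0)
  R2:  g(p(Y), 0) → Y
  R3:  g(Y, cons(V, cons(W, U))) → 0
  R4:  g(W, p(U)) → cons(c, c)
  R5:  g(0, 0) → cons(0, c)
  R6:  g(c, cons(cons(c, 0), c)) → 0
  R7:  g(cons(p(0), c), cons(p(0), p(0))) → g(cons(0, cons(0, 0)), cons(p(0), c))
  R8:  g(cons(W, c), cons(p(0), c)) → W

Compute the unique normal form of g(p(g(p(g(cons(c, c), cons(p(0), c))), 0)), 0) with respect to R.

c

1. g(p(g(p(g(cons(c, c), cons(p(0), c))), 0)), 0)  →  g(p(g(cons(c, c), cons(p(0), c))), 0)   [R2 at ε]
2. g(p(g(cons(c, c), cons(p(0), c))), 0)  →  g(cons(c, c), cons(p(0), c))   [R2 at ε]
3. g(cons(c, c), cons(p(0), c))  →  c   [R8 at ε]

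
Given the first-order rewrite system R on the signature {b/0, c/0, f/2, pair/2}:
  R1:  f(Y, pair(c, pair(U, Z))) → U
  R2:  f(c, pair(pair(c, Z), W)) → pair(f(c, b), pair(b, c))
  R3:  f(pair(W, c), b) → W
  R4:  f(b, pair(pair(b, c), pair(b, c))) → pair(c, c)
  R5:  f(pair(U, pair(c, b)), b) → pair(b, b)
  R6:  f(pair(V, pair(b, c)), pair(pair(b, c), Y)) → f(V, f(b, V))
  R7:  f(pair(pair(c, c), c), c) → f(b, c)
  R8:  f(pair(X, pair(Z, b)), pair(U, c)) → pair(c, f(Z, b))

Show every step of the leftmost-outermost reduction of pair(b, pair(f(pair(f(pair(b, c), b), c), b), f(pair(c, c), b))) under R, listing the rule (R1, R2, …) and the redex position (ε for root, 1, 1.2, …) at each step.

1. pair(b, pair(f(pair(f(pair(b, c), b), c), b), f(pair(c, c), b)))  →  pair(b, pair(f(pair(b, c), b), f(pair(c, c), b)))   [R3 at 2.1]
2. pair(b, pair(f(pair(b, c), b), f(pair(c, c), b)))  →  pair(b, pair(b, f(pair(c, c), b)))   [R3 at 2.1]
3. pair(b, pair(b, f(pair(c, c), b)))  →  pair(b, pair(b, c))   [R3 at 2.2]

pair(b, pair(b, c))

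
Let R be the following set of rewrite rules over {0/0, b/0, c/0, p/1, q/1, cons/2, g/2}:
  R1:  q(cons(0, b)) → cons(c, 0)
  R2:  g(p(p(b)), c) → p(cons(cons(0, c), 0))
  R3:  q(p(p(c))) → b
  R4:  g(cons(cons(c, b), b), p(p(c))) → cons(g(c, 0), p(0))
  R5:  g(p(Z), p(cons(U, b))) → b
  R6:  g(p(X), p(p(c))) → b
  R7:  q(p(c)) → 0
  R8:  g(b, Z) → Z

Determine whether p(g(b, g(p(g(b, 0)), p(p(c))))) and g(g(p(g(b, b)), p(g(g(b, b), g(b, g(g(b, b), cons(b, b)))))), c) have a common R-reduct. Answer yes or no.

Reduce t₁ = p(g(b, g(p(g(b, 0)), p(p(c))))):
1. p(g(b, g(p(g(b, 0)), p(p(c)))))  →  p(g(p(g(b, 0)), p(p(c))))   [R8 at 1]
2. p(g(p(g(b, 0)), p(p(c))))  →  p(b)   [R6 at 1]

Reduce t₂ = g(g(p(g(b, b)), p(g(g(b, b), g(b, g(g(b, b), cons(b, b)))))), c):
1. g(g(p(g(b, b)), p(g(g(b, b), g(b, g(g(b, b), cons(b, b)))))), c)  →  g(g(p(b), p(g(g(b, b), g(b, g(g(b, b), cons(b, b)))))), c)   [R8 at 1.1.1]
2. g(g(p(b), p(g(g(b, b), g(b, g(g(b, b), cons(b, b)))))), c)  →  g(g(p(b), p(g(b, g(b, g(g(b, b), cons(b, b)))))), c)   [R8 at 1.2.1.1]
3. g(g(p(b), p(g(b, g(b, g(g(b, b), cons(b, b)))))), c)  →  g(g(p(b), p(g(b, g(g(b, b), cons(b, b))))), c)   [R8 at 1.2.1]
4. g(g(p(b), p(g(b, g(g(b, b), cons(b, b))))), c)  →  g(g(p(b), p(g(g(b, b), cons(b, b)))), c)   [R8 at 1.2.1]
5. g(g(p(b), p(g(g(b, b), cons(b, b)))), c)  →  g(g(p(b), p(g(b, cons(b, b)))), c)   [R8 at 1.2.1.1]
6. g(g(p(b), p(g(b, cons(b, b)))), c)  →  g(g(p(b), p(cons(b, b))), c)   [R8 at 1.2.1]
7. g(g(p(b), p(cons(b, b))), c)  →  g(b, c)   [R5 at 1]
8. g(b, c)  →  c   [R8 at ε]

no — NF(t₁) = p(b), NF(t₂) = c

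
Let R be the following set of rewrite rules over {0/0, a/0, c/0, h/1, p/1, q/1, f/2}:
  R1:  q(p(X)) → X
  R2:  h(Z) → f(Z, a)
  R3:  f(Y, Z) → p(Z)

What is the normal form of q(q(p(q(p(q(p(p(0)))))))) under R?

1. q(q(p(q(p(q(p(p(0))))))))  →  q(q(p(q(p(p(0))))))   [R1 at 1]
2. q(q(p(q(p(p(0))))))  →  q(q(p(p(0))))   [R1 at 1]
3. q(q(p(p(0))))  →  q(p(0))   [R1 at 1]
4. q(p(0))  →  0   [R1 at ε]

0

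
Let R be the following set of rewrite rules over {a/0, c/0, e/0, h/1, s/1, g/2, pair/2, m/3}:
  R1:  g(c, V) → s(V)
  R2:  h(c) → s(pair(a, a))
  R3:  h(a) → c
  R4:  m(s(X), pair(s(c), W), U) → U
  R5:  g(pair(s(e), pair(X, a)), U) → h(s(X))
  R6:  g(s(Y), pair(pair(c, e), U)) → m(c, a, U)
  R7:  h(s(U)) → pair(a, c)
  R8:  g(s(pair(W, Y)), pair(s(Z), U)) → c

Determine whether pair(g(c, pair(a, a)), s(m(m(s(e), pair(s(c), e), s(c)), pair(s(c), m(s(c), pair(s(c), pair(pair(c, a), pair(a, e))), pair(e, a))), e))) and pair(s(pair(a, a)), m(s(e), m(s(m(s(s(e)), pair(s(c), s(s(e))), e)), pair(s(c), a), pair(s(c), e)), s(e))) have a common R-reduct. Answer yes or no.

Reduce t₁ = pair(g(c, pair(a, a)), s(m(m(s(e), pair(s(c), e), s(c)), pair(s(c), m(s(c), pair(s(c), pair(pair(c, a), pair(a, e))), pair(e, a))), e))):
1. pair(g(c, pair(a, a)), s(m(m(s(e), pair(s(c), e), s(c)), pair(s(c), m(s(c), pair(s(c), pair(pair(c, a), pair(a, e))), pair(e, a))), e)))  →  pair(s(pair(a, a)), s(m(m(s(e), pair(s(c), e), s(c)), pair(s(c), m(s(c), pair(s(c), pair(pair(c, a), pair(a, e))), pair(e, a))), e)))   [R1 at 1]
2. pair(s(pair(a, a)), s(m(m(s(e), pair(s(c), e), s(c)), pair(s(c), m(s(c), pair(s(c), pair(pair(c, a), pair(a, e))), pair(e, a))), e)))  →  pair(s(pair(a, a)), s(m(s(c), pair(s(c), m(s(c), pair(s(c), pair(pair(c, a), pair(a, e))), pair(e, a))), e)))   [R4 at 2.1.1]
3. pair(s(pair(a, a)), s(m(s(c), pair(s(c), m(s(c), pair(s(c), pair(pair(c, a), pair(a, e))), pair(e, a))), e)))  →  pair(s(pair(a, a)), s(e))   [R4 at 2.1]

Reduce t₂ = pair(s(pair(a, a)), m(s(e), m(s(m(s(s(e)), pair(s(c), s(s(e))), e)), pair(s(c), a), pair(s(c), e)), s(e))):
1. pair(s(pair(a, a)), m(s(e), m(s(m(s(s(e)), pair(s(c), s(s(e))), e)), pair(s(c), a), pair(s(c), e)), s(e)))  →  pair(s(pair(a, a)), m(s(e), pair(s(c), e), s(e)))   [R4 at 2.2]
2. pair(s(pair(a, a)), m(s(e), pair(s(c), e), s(e)))  →  pair(s(pair(a, a)), s(e))   [R4 at 2]

yes — NF(t₁) = pair(s(pair(a, a)), s(e)), NF(t₂) = pair(s(pair(a, a)), s(e))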